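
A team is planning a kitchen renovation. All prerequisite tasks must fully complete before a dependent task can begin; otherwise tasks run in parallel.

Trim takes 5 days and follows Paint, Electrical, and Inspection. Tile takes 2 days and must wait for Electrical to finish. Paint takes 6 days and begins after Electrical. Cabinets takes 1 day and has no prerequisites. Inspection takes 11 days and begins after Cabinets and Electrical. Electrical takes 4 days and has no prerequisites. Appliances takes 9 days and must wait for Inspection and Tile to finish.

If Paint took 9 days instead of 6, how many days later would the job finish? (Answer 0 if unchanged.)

As given, the longest chain is Electrical→Inspection→Appliances = 4+11+9 = 24, so the finish is 24 days.
Paint has 9 days of float (longest path through it is 15).
That remains the longest chain; total 24 days.
Change in finish: 24 − 24 = +0 days.

0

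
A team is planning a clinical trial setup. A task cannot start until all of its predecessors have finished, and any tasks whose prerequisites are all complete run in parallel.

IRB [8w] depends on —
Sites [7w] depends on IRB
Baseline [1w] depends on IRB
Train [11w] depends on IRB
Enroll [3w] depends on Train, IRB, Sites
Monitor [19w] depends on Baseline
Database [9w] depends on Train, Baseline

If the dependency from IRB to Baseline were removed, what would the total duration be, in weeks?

28

With the dependency in place, IRB→Train→Database = 8+11+9 = 28 sets the finish at 28 weeks.
Without IRB→Baseline, Baseline's earliest start moves from 8 to 0.
The longest chain is now IRB→Train→Database = 8+11+9 = 28, so the job takes 28 weeks.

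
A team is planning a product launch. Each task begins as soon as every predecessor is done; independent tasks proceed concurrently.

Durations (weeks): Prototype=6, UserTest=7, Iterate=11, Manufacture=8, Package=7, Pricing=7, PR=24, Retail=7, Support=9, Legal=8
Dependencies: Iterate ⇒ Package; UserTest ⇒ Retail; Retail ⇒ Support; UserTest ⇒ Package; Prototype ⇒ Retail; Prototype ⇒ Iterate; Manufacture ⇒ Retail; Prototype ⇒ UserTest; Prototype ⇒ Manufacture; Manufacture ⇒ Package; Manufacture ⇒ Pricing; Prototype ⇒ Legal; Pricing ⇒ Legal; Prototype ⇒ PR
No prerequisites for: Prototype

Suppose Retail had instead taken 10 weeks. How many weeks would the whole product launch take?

The binding path is Prototype→Manufacture→Retail→Support = 6+8+7+9 = 30; finish at 30 weeks.
Retail lies on that path, so at 10 weeks the path becomes 33 weeks.
The critical path is still Prototype→Manufacture→Retail→Support; finish is now 33 weeks.

33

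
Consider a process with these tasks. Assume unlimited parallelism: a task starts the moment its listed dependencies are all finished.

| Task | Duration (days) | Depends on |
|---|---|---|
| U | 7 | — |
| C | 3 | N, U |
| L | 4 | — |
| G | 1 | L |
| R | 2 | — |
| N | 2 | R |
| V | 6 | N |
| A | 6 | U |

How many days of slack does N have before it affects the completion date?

Critical path: U→A = 7+6 = 13, so the finish is 13 days.
Longest path through N: 10 days (earliest finish 4, latest finish 7).
So N can slip 7 − 4 = 3 days.

3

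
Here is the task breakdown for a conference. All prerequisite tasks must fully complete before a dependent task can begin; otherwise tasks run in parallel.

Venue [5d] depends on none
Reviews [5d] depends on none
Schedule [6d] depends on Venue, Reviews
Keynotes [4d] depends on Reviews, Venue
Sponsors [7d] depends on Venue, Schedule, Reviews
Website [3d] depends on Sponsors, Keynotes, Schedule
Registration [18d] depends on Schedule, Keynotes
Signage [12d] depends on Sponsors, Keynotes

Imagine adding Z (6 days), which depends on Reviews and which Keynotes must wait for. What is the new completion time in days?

Originally the schedule takes 30 days.
With Z inserted, Keynotes now waits for max(Reviews, Venue, Z).
New critical path: Reviews→Z→Keynotes→Registration = 5+6+4+18 = 33 ⇒ 33 days.

33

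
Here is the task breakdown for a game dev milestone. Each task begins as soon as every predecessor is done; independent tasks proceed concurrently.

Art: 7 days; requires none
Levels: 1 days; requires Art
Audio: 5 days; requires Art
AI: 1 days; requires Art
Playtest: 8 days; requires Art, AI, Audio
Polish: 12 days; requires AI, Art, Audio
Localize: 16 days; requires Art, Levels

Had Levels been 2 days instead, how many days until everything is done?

25

Baseline: Art→Levels→Localize = 7+1+16 = 24 → 24 days.
Levels lies on that path, so at 2 days the path becomes 25 days.
The critical path is still Art→Levels→Localize; finish is now 25 days.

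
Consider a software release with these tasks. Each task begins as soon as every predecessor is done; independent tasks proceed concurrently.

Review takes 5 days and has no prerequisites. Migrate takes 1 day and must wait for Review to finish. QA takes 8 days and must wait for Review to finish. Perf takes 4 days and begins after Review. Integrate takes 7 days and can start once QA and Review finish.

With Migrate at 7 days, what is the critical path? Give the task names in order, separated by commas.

The binding path is Review→QA→Integrate = 5+8+7 = 20; finish at 20 days.
Migrate has 14 days of float (longest path through it is 6).
The critical path is still Review→QA→Integrate; finish is now 20 days.

Review, QA, Integrate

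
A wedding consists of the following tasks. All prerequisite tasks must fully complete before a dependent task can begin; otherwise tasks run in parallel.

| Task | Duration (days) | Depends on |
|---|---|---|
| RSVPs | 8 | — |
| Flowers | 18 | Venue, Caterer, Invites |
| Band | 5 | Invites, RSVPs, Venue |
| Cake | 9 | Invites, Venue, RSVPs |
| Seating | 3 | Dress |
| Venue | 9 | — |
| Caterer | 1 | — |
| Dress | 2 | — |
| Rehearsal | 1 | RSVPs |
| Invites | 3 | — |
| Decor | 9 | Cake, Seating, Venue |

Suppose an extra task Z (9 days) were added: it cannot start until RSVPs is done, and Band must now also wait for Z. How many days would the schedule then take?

27

Originally the schedule takes 27 days.
With Z inserted, Band now waits for max(Invites, RSVPs, Venue, Z).
New critical path: Venue→Flowers = 9+18 = 27 ⇒ 27 days.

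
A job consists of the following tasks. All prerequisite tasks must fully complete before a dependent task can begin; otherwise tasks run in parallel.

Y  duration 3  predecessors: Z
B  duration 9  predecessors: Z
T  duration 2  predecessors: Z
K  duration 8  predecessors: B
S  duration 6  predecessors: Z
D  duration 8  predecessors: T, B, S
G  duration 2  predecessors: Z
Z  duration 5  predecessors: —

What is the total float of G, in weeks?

15

The longest chain is Z→B→K = 5+9+8 = 22; overall finish 22 weeks.
The longest chain containing G totals 7 weeks.
Float = 22 − 7 = 15.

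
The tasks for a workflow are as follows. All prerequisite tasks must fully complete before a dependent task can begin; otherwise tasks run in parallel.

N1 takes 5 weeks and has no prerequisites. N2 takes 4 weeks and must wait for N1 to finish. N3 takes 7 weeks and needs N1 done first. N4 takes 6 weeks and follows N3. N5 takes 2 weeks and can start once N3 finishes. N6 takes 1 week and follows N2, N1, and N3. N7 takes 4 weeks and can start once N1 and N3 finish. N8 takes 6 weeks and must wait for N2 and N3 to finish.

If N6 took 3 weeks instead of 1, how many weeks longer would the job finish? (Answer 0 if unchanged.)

The binding path is N1→N3→N4 = 5+7+6 = 18; finish at 18 weeks.
N6 has 5 weeks of float (longest path through it is 13).
No other chain overtakes it, so the finish is 18 weeks.
Change in finish: 18 − 18 = +0 weeks.

0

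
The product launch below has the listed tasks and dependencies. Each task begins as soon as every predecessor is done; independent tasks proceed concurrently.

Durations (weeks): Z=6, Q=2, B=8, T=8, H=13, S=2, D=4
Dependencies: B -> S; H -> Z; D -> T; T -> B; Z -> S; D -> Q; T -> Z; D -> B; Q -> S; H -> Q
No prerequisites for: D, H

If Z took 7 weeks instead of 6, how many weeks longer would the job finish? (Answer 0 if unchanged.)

The binding path is D→T→B→S = 4+8+8+2 = 22; finish at 22 weeks.
The longest path through Z is only 21 weeks, so Z has float 1.
No other chain overtakes it, so the finish is 22 weeks.
Change in finish: 22 − 22 = +0 weeks.

0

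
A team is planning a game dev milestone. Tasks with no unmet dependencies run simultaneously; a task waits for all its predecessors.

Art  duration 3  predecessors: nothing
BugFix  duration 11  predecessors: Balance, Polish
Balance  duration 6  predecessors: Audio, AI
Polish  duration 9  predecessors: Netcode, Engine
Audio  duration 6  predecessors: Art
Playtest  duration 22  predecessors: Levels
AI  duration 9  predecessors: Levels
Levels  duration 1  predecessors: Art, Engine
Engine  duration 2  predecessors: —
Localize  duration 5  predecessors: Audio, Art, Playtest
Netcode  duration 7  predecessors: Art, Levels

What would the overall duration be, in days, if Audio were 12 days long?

32

Baseline: Art→Levels→Netcode→Polish→BugFix = 3+1+7+9+11 = 31 → 31 days.
Audio is off the critical path — its longest chain is 26 days, giving 5 of slack.
Now Art→Audio→Balance→BugFix = 3+12+6+11 = 32 is longest, so the finish becomes 32 days.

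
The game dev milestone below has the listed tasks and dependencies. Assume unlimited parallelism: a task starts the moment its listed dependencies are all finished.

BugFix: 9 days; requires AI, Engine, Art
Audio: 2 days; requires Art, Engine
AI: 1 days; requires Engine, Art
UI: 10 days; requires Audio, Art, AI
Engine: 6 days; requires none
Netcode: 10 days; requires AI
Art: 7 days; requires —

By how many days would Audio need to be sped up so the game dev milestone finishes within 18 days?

1

Current finish: 19 days; target: 18.
Audio is on every critical path, so each day cut from Audio cuts the finish by one (this holds down to a finish of 18).
Need 19 − 18 = 1 day off Audio → Audio becomes 1 day, finish becomes 18.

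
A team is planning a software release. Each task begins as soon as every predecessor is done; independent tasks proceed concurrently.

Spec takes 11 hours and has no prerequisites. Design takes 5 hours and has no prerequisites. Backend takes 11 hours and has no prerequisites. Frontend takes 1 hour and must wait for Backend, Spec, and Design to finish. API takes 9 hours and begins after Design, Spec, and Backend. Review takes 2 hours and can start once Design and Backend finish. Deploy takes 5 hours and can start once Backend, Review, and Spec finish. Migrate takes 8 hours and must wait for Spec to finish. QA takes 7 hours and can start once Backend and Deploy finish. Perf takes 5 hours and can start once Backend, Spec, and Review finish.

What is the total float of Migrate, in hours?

6

Critical path: Backend→Review→Deploy→QA = 11+2+5+7 = 25, so the finish is 25 hours.
Migrate finishes as early as 19 and must finish by 25.
Slack of Migrate = 17 − 11 = 6 hours.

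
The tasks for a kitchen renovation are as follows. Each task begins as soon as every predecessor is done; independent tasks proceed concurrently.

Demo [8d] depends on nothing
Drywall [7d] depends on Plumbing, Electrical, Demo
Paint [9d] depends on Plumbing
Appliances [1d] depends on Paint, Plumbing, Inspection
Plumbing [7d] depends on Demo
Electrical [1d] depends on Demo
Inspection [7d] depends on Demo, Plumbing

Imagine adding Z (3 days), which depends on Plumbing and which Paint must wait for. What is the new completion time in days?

28

Originally the project takes 25 days.
With Z inserted, Paint now waits for max(Plumbing, Z).
New critical path: Demo→Plumbing→Z→Paint→Appliances = 8+7+3+9+1 = 28 ⇒ 28 days.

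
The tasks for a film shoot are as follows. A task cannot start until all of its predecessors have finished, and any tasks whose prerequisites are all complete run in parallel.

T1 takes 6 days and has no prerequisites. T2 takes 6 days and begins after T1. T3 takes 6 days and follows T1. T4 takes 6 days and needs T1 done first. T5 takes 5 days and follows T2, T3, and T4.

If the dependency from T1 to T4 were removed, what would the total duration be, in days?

17

With the dependency in place, T1→T2→T5 = 6+6+5 = 17 sets the finish at 17 days.
Without T1→T4, T4's earliest start moves from 6 to 0.
After: T1→T2→T5 = 6+6+5 = 17 → 17 days.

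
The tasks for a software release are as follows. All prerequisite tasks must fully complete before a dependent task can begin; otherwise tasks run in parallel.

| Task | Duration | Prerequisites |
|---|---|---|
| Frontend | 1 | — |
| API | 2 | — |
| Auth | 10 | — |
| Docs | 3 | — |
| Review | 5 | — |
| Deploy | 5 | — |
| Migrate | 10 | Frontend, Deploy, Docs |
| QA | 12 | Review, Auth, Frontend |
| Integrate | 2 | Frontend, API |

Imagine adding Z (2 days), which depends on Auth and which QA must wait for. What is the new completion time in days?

Originally the project takes 22 days.
With Z inserted, QA now waits for max(Review, Auth, Frontend, Z).
New critical path: Auth→Z→QA = 10+2+12 = 24 ⇒ 24 days.

24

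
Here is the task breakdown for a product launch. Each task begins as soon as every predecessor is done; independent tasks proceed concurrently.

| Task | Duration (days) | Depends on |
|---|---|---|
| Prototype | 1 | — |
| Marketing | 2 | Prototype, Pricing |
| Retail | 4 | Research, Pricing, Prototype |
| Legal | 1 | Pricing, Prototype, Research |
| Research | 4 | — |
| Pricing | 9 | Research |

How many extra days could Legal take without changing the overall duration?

Research→Pricing→Retail = 4+9+4 = 17 sets the makespan at 17 days.
The longest chain containing Legal totals 14 days.
Float = 17 − 14 = 3.

3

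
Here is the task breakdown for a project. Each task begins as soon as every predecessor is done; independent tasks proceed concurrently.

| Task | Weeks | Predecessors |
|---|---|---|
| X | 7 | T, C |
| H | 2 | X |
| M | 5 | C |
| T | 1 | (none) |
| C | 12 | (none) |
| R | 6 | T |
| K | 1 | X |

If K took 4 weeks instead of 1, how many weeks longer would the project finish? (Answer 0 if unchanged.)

Actual critical path: C→X→H = 12+7+2 = 21 ⇒ 21 weeks.
K has 1 week of float (longest path through it is 20).
Now C→X→K = 12+7+4 = 23 is longest, so the finish becomes 23 weeks.
Change in finish: 23 − 21 = +2 weeks.

2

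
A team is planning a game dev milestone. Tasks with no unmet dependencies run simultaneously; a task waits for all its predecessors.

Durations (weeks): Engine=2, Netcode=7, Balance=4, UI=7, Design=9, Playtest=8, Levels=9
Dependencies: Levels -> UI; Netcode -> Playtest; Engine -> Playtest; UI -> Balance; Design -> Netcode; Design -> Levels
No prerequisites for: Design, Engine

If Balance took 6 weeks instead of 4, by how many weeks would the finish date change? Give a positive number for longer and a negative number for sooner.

Actual critical path: Design→Levels→UI→Balance = 9+9+7+4 = 29 ⇒ 29 weeks.
Balance is on the critical path; changing it to 6 makes that path 31 weeks.
No other chain overtakes it, so the finish is 31 weeks.
Change in finish: 31 − 29 = +2 weeks.

2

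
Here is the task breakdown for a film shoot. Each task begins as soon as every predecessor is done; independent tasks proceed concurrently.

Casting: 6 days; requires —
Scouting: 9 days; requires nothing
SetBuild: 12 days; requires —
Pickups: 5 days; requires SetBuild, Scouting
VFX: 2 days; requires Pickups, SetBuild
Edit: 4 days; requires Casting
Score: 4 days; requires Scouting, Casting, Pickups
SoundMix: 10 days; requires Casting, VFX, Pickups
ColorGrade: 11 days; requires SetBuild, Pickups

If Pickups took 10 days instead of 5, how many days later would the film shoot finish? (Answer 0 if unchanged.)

Actual critical path: SetBuild→Pickups→VFX→SoundMix = 12+5+2+10 = 29 ⇒ 29 days.
Pickups is on the critical path; changing it to 10 makes that path 34 days.
That remains the longest chain; total 34 days.
Change in finish: 34 − 29 = +5 days.

5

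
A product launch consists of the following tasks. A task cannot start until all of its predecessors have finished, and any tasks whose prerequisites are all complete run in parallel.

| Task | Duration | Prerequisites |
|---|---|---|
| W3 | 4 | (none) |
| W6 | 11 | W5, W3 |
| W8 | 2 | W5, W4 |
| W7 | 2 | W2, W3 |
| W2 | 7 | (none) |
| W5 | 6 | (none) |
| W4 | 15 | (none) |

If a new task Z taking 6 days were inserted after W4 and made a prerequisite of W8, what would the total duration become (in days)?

Originally the job takes 17 days.
With Z inserted, W8 now waits for max(W5, W4, Z).
New critical path: W4→Z→W8 = 15+6+2 = 23 ⇒ 23 days.

23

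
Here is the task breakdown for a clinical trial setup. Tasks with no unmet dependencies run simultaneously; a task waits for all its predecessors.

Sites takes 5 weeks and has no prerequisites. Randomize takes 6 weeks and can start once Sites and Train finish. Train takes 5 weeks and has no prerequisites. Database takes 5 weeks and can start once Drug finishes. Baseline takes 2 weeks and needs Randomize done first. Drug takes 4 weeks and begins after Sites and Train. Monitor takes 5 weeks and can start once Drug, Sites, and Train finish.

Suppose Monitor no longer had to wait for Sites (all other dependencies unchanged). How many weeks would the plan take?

14

With the dependency in place, Sites→Drug→Database = 5+4+5 = 14 sets the finish at 14 weeks.
Dropping Sites→Monitor doesn't change Monitor's earliest start (9); another predecessor still binds.
After: Sites→Drug→Database = 5+4+5 = 14 → 14 weeks.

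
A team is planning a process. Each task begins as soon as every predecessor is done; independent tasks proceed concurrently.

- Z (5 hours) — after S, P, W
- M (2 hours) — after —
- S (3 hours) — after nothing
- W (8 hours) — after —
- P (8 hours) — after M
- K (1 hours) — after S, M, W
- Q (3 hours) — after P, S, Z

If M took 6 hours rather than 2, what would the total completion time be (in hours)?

22

The binding path is M→P→Z→Q = 2+8+5+3 = 18; finish at 18 hours.
M is on the critical path; changing it to 6 makes that path 22 hours.
The critical path is still M→P→Z→Q; finish is now 22 hours.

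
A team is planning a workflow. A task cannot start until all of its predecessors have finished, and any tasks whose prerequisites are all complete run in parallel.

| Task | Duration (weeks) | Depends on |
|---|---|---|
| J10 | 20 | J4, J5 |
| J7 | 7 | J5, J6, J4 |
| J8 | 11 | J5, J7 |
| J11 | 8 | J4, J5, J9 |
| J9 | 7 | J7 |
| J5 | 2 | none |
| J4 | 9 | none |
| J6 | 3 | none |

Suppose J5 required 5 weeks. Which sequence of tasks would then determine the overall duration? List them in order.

J4, J7, J9, J11

The binding path is J4→J7→J9→J11 = 9+7+7+8 = 31; finish at 31 weeks.
J5 has 7 weeks of float (longest path through it is 24).
No other chain overtakes it, so the finish is 31 weeks.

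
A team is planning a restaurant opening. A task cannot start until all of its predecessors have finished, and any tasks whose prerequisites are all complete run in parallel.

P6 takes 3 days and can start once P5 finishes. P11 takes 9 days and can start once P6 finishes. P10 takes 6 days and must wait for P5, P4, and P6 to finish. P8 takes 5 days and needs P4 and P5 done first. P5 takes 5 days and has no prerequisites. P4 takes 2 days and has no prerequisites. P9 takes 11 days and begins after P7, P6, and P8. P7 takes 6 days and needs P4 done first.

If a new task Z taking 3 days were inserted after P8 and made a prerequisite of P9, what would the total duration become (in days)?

24

Originally the plan takes 21 days.
With Z inserted, P9 now waits for max(P7, P6, P8, Z).
New critical path: P5→P8→Z→P9 = 5+5+3+11 = 24 ⇒ 24 days.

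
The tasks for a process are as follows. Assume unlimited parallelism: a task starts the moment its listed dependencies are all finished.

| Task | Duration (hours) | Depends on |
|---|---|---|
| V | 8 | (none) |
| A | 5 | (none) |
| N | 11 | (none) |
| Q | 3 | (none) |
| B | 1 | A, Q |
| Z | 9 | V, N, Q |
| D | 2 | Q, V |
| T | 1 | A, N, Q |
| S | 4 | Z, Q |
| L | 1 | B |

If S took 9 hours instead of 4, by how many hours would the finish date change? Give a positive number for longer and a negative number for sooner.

5

Critical path before the change: N→Z→S = 11+9+4 = 24 giving 24 hours.
Since S is critical, the +5 change carries straight to that chain (now 29 hours).
The critical path is still N→Z→S; finish is now 29 hours.
Change in finish: 29 − 24 = +5 hours.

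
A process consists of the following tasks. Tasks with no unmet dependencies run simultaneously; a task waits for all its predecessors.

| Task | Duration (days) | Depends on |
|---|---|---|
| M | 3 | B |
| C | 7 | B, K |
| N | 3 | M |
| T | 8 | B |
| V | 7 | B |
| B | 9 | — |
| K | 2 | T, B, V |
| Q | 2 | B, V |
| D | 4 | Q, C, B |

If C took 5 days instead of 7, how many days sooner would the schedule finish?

2

As given, the longest chain is B→T→K→C→D = 9+8+2+7+4 = 30, so the finish is 30 days.
C is on the critical path; changing it to 5 makes that path 28 days.
The critical path is still B→T→K→C→D; finish is now 28 days.
Change in finish: 28 − 30 = -2 days.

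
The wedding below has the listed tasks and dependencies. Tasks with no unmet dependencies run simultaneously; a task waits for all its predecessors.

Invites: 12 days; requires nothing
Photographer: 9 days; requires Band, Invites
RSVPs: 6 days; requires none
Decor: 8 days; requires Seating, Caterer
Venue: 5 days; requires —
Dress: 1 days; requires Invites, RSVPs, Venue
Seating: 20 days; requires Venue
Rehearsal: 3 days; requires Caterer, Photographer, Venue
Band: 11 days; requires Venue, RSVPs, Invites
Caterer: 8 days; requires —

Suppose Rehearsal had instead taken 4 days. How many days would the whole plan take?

36

Baseline: Invites→Band→Photographer→Rehearsal = 12+11+9+3 = 35 → 35 days.
Rehearsal lies on that path, so at 4 days the path becomes 36 days.
The critical path is still Invites→Band→Photographer→Rehearsal; finish is now 36 days.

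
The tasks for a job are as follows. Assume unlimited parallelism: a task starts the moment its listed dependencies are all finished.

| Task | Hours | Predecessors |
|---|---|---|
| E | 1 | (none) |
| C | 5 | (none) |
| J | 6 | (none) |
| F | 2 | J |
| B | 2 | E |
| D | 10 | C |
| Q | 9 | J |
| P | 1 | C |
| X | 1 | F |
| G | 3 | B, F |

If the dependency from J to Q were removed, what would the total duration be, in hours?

15

Original critical path: C→D = 5+10 = 15 ⇒ 15 hours.
Without J→Q, Q's earliest start moves from 6 to 0.
The longest chain is now C→D = 5+10 = 15, so the job takes 15 hours.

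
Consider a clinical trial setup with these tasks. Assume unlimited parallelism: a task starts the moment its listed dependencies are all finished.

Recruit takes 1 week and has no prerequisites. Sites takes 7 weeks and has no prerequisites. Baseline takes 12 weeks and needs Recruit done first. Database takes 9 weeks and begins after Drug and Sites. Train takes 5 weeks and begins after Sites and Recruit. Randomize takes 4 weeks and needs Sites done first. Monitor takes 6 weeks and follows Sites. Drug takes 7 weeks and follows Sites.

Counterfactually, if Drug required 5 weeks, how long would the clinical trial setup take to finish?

21

Critical path before the change: Sites→Drug→Database = 7+7+9 = 23 giving 23 weeks.
Drug lies on that path, so at 5 weeks the path becomes 21 weeks.
The critical path is still Sites→Drug→Database; finish is now 21 weeks.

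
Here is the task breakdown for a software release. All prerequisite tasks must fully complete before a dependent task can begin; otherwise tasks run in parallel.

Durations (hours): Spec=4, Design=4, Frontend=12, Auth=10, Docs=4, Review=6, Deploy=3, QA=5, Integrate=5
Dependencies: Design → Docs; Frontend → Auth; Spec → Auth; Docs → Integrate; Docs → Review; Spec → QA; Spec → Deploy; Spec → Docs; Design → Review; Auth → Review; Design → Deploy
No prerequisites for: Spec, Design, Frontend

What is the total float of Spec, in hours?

Critical path: Frontend→Auth→Review = 12+10+6 = 28, so the finish is 28 hours.
Spec finishes as early as 4 and must finish by 12.
So Spec can slip 12 − 4 = 8 hours.

8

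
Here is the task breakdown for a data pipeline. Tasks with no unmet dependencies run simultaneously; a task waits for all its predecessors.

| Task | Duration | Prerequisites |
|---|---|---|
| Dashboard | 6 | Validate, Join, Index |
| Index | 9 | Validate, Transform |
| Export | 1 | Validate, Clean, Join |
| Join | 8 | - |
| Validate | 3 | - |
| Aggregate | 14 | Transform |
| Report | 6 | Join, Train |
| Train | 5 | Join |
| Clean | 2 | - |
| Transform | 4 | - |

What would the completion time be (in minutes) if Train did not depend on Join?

19

Original critical path: Join→Train→Report = 8+5+6 = 19 ⇒ 19 minutes.
Without Join→Train, Train's earliest start moves from 8 to 0.
New critical path: Transform→Index→Dashboard = 4+9+6 = 19 ⇒ 19 minutes.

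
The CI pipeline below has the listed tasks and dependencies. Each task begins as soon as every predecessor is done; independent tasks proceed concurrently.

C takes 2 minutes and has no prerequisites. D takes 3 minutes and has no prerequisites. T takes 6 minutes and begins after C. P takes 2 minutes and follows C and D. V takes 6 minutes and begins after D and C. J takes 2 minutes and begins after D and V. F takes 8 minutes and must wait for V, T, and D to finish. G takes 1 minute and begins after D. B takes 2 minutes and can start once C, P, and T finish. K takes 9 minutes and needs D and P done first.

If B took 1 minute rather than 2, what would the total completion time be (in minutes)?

17

Critical path before the change: D→V→F = 3+6+8 = 17 giving 17 minutes.
B is off the critical path — its longest chain is 10 minutes, giving 7 of slack.
No other chain overtakes it, so the finish is 17 minutes.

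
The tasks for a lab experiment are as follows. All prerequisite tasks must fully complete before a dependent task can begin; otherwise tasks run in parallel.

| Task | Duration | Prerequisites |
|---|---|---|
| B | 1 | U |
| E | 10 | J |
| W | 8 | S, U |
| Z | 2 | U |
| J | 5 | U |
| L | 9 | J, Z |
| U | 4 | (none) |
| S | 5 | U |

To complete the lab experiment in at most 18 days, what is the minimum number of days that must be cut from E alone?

1

Current finish: 19 days; target: 18.
E is on every critical path, so each day cut from E cuts the finish by one (this holds down to a finish of 18).
Need 19 − 18 = 1 day off E → E becomes 9 days, finish becomes 18.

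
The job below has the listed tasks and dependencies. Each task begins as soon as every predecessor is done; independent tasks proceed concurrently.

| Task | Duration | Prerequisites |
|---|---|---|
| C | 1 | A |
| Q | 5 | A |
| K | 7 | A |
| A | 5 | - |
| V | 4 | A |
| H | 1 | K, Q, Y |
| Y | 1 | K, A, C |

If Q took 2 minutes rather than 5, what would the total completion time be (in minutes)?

14

Baseline: A→K→Y→H = 5+7+1+1 = 14 → 14 minutes.
Q has 3 minutes of float (longest path through it is 11).
That remains the longest chain; total 14 minutes.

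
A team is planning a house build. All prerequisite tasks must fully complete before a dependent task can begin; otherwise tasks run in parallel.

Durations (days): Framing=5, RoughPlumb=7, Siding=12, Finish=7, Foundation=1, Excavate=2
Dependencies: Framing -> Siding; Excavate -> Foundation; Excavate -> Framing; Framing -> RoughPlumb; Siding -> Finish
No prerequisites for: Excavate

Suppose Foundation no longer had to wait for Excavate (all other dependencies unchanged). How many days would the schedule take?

26

Before: longest chain Excavate→Framing→Siding→Finish = 2+5+12+7 = 26, finish 26.
Without Excavate→Foundation, Foundation's earliest start moves from 2 to 0.
New critical path: Excavate→Framing→Siding→Finish = 2+5+12+7 = 26 ⇒ 26 days.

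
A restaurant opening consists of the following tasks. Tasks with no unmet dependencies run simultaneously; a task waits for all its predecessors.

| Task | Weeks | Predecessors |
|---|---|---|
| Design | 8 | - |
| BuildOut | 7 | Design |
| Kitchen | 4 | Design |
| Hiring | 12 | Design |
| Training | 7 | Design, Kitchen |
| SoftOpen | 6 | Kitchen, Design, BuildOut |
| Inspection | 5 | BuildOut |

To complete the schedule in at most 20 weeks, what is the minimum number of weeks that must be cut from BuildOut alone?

1

Current finish: 21 weeks; target: 20.
BuildOut is on every critical path, so each week cut from BuildOut cuts the finish by one (this holds down to a finish of 20).
Need 21 − 20 = 1 week off BuildOut → BuildOut becomes 6 weeks, finish becomes 20.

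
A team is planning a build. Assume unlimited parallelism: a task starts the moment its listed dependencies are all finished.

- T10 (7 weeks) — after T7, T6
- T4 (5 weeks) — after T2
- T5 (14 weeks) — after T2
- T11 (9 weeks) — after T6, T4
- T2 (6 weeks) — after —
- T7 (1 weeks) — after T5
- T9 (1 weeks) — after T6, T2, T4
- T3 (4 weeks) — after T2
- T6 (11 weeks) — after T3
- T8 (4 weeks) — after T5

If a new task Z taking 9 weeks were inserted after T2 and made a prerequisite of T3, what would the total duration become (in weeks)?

Originally the job takes 30 weeks.
With Z inserted, T3 now waits for max(T2, Z).
New critical path: T2→Z→T3→T6→T11 = 6+9+4+11+9 = 39 ⇒ 39 weeks.

39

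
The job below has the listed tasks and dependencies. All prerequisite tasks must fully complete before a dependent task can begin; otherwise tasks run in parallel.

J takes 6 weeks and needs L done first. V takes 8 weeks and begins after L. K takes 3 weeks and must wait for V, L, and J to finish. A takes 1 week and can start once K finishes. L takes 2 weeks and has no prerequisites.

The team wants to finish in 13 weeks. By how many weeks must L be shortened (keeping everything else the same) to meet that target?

1

Current finish: 14 weeks; target: 13.
L is on every critical path, so each week cut from L cuts the finish by one (this holds down to a finish of 13).
Need 14 − 13 = 1 week off L → L becomes 1 week, finish becomes 13.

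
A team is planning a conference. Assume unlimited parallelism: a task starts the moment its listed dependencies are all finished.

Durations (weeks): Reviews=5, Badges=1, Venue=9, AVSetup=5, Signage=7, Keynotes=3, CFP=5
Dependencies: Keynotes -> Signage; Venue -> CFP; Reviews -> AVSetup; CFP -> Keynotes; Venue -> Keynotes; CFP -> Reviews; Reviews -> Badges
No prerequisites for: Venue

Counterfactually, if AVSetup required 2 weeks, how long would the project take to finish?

Actual critical path: Venue→CFP→Reviews→AVSetup = 9+5+5+5 = 24 ⇒ 24 weeks.
Since AVSetup is critical, the -3 change carries straight to that chain (now 21 weeks).
New critical path: Venue→CFP→Keynotes→Signage = 9+5+3+7 = 24 ⇒ 24 weeks.

24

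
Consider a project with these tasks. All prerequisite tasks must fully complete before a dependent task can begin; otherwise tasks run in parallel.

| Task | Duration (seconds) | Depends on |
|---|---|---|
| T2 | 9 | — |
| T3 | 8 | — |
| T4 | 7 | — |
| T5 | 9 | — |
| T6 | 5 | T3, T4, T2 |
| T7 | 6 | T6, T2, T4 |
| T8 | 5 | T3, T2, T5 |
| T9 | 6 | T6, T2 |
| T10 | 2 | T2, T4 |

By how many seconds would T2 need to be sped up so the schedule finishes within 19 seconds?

Current finish: 20 seconds; target: 19.
T2 is on every critical path, so each second cut from T2 cuts the finish by one (this holds down to a finish of 19).
Need 20 − 19 = 1 second off T2 → T2 becomes 8 seconds, finish becomes 19.

1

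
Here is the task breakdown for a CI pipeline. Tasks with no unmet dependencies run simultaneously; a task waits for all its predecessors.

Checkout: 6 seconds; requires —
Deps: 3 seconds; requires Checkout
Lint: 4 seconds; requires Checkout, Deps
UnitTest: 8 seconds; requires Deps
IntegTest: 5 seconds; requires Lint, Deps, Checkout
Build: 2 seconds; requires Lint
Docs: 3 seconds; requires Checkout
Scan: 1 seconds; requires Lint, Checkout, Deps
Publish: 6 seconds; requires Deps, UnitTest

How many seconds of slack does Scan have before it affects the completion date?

9

Checkout→Deps→UnitTest→Publish = 6+3+8+6 = 23 sets the makespan at 23 seconds.
Longest path through Scan: 14 seconds (earliest finish 14, latest finish 23).
Slack of Scan = 22 − 13 = 9 seconds.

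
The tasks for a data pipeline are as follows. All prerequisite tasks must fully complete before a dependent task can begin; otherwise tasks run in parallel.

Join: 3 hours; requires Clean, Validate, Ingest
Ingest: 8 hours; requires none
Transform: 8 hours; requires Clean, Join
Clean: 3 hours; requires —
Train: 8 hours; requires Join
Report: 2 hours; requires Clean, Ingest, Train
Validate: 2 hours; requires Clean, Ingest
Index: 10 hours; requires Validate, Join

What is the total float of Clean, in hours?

Critical path: Ingest→Validate→Join→Train→Report = 8+2+3+8+2 = 23, so the finish is 23 hours.
The longest chain containing Clean totals 18 hours.
Float = 23 − 18 = 5.

5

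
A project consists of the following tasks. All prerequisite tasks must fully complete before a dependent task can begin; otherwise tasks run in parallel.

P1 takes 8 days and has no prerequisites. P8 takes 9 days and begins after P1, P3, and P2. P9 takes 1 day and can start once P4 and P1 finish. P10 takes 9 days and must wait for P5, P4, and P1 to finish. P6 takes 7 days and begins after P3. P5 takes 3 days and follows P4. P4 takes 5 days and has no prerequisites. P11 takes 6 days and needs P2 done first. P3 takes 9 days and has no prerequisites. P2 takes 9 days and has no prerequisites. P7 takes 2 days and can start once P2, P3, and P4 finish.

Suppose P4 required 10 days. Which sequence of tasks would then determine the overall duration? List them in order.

P4, P5, P10

The binding path is P2→P8 = 9+9 = 18; finish at 18 days.
P4 has 1 day of float (longest path through it is 17).
New critical path: P4→P5→P10 = 10+3+9 = 22 ⇒ 22 days.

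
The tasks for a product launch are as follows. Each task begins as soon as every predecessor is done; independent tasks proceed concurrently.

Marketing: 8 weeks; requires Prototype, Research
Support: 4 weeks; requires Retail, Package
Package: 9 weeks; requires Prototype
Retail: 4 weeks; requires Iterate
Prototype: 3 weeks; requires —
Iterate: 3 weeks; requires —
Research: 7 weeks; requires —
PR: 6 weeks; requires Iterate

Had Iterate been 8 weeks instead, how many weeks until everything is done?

As given, the longest chain is Prototype→Package→Support = 3+9+4 = 16, so the finish is 16 weeks.
The longest path through Iterate is only 11 weeks, so Iterate has float 5.
No other chain overtakes it, so the finish is 16 weeks.

16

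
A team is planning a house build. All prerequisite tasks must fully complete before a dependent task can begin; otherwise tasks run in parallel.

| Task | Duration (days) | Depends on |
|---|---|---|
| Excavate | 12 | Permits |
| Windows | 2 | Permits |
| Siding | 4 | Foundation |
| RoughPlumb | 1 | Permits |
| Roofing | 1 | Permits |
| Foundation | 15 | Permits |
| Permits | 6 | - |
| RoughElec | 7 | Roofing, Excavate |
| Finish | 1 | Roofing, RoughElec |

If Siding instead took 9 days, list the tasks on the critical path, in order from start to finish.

Actual critical path: Permits→Excavate→RoughElec→Finish = 6+12+7+1 = 26 ⇒ 26 days.
Siding is off the critical path — its longest chain is 25 days, giving 1 of slack.
Now Permits→Foundation→Siding = 6+15+9 = 30 is longest, so the finish becomes 30 days.

Permits, Foundation, Siding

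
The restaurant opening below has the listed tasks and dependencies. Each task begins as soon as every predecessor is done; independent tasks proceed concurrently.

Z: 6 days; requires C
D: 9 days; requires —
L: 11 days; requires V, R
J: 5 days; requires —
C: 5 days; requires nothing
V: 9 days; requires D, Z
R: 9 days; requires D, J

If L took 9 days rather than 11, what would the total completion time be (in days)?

29

Baseline: C→Z→V→L = 5+6+9+11 = 31 → 31 days.
Since L is critical, the -2 change carries straight to that chain (now 29 days).
The critical path is still C→Z→V→L; finish is now 29 days.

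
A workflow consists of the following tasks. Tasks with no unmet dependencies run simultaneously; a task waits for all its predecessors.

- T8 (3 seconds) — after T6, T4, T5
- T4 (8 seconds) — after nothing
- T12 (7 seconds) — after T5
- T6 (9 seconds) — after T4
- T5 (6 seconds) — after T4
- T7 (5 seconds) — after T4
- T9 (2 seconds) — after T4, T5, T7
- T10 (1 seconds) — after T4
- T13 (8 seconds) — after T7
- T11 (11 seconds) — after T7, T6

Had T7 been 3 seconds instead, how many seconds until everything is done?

28

The binding path is T4→T6→T11 = 8+9+11 = 28; finish at 28 seconds.
T7 has 4 seconds of float (longest path through it is 24).
That remains the longest chain; total 28 seconds.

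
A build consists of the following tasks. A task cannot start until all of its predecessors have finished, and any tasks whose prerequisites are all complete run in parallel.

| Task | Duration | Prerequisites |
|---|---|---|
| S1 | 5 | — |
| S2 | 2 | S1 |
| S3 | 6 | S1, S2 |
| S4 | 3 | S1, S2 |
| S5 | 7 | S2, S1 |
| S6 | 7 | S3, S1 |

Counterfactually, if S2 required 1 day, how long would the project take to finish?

19

Critical path before the change: S1→S2→S3→S6 = 5+2+6+7 = 20 giving 20 days.
Since S2 is critical, the -1 change carries straight to that chain (now 19 days).
That remains the longest chain; total 19 days.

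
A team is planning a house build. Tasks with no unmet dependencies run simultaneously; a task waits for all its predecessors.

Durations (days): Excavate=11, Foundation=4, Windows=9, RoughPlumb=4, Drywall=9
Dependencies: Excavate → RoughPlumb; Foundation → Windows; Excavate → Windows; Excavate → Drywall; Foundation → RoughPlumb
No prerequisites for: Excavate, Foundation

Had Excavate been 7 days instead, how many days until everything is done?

Critical path before the change: Excavate→Windows = 11+9 = 20 giving 20 days.
Excavate is on the critical path; changing it to 7 makes that path 16 days.
The critical path is still Excavate→Windows; finish is now 16 days.

16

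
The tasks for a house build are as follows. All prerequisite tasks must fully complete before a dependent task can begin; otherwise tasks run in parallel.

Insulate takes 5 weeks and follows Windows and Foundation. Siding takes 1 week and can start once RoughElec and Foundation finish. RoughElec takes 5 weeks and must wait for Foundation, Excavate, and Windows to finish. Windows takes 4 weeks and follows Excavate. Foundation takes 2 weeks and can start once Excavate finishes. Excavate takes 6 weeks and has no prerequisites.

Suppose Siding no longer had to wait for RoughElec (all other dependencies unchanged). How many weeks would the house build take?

15

Original critical path: Excavate→Windows→RoughElec→Siding = 6+4+5+1 = 16 ⇒ 16 weeks.
Without RoughElec→Siding, Siding's earliest start moves from 15 to 8.
New critical path: Excavate→Windows→RoughElec = 6+4+5 = 15 ⇒ 15 weeks.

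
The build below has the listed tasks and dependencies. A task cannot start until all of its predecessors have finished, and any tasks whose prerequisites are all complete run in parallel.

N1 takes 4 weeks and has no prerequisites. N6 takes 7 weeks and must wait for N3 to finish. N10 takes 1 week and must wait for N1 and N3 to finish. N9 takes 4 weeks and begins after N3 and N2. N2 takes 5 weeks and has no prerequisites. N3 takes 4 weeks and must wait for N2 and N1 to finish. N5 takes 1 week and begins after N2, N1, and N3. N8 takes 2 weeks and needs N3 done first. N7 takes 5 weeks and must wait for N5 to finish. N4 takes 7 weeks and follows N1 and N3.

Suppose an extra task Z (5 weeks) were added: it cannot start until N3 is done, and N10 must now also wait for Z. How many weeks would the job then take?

Originally the job takes 16 weeks.
With Z inserted, N10 now waits for max(N1, N3, Z).
New critical path: N2→N3→N4 = 5+4+7 = 16 ⇒ 16 weeks.

16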